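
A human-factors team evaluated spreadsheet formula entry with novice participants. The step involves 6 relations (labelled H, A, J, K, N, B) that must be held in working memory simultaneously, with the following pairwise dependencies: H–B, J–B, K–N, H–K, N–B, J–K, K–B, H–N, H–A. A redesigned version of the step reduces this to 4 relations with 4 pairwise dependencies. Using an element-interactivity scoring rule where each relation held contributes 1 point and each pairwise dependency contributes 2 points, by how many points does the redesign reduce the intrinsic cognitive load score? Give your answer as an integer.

12

Original: 6 × 1 + 9 × 2 = 6 + 18 = 24.
Redesigned: 4 × 1 + 4 × 2 = 4 + 8 = 12.
Reduction = 24 − 12 = 12.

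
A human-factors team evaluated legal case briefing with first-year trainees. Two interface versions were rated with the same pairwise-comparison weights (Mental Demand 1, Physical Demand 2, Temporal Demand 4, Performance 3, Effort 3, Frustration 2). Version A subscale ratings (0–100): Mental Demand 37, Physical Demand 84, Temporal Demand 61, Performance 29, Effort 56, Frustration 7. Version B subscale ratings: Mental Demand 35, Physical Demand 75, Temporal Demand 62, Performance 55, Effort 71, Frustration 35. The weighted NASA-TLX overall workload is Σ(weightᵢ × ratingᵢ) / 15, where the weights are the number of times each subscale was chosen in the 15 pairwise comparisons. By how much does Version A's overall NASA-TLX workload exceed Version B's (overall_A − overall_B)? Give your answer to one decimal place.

Version A weighted sum = 1·37 + 2·84 + 4·61 + 3·29 + 3·56 + 2·7 = 37 + 168 + 244 + 87 + 168 + 14 = 718; overall_A = 718/15 = 47.8667.
Version B weighted sum = 1·35 + 2·75 + 4·62 + 3·55 + 3·71 + 2·35 = 35 + 150 + 248 + 165 + 213 + 70 = 881; overall_B = 881/15 = 58.7333.
Difference = 47.8667 − 58.7333 = -10.8666 ≈ -10.9.

-10.9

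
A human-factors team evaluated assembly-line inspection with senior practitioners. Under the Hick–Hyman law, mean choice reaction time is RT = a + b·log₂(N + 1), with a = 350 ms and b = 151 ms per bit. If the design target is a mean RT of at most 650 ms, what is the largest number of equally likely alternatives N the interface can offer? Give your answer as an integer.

2

Set 350 + 151·log₂(N + 1) ≤ 650.
log₂(N + 1) ≤ (650 − 350) / 151 = 1.9868.
N + 1 ≤ 2^1.9868 = 3.9636.
N ≤ 2.9636, so the largest integer N is 2.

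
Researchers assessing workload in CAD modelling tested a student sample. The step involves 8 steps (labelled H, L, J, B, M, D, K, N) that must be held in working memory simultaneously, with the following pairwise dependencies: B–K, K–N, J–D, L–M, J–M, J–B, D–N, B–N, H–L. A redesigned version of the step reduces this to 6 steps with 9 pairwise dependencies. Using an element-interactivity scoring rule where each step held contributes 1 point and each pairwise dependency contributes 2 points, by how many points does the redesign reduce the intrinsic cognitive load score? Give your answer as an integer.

2

Original: 8 × 1 + 9 × 2 = 8 + 18 = 26.
Redesigned: 6 × 1 + 9 × 2 = 6 + 18 = 24.
Reduction = 26 − 24 = 2.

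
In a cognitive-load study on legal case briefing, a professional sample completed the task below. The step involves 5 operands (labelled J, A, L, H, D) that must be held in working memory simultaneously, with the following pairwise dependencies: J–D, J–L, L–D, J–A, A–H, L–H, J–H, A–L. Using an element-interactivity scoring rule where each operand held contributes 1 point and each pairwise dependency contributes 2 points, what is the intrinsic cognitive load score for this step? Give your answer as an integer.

21

Count of operands held simultaneously: 5.
Count of pairwise dependencies listed: 8.
Element contribution: 5 × 1 = 5.
Interaction contribution: 8 × 2 = 16.
Intrinsic load = 5 + 16 = 21.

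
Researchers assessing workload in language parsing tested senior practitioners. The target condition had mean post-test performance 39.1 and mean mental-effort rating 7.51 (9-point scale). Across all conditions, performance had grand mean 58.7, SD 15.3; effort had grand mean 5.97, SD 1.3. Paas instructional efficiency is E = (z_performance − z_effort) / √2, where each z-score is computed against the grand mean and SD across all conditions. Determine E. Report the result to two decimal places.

-1.74

z_performance = (39.1 − 58.7) / 15.3 = -19.6000 / 15.3 = -1.2810.
z_effort = (7.51 − 5.97) / 1.3 = 1.5400 / 1.3 = 1.1846.
z_P − z_E = -1.2810 − 1.1846 = -2.4656.
E = -2.4656 / √2 = -2.4656 / 1.41421 = -1.7434 ≈ -1.74.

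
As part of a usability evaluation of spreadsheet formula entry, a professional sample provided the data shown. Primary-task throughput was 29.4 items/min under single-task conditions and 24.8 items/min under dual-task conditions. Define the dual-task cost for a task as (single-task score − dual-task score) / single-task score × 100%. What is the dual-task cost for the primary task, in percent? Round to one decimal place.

15.6

Cost = (29.4 − 24.8) / 29.4 × 100%
     = 4.6000 / 29.4 × 100% = 15.6463%.
≈ 15.6%.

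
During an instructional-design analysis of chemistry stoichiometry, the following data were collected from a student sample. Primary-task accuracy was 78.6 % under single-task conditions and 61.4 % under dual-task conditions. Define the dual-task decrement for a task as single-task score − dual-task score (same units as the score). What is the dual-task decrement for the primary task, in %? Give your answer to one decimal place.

17.2

Decrement = 78.6 − 61.4 = 17.2000 % ≈ 17.2 %.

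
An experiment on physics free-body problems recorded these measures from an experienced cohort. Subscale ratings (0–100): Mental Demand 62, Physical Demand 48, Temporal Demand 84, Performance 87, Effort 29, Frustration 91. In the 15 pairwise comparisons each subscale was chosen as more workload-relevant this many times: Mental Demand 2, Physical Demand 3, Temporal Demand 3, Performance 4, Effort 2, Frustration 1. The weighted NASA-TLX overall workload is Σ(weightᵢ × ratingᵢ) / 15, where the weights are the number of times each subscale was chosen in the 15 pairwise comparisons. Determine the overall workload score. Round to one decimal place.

The tallies are the weights (they sum to 15).
Weighted sum = 2·62 + 3·48 + 3·84 + 4·87 + 2·29 + 1·91
            = 124 + 144 + 252 + 348 + 58 + 91 = 1017.
Overall workload = 1017 / 15 = 67.8000 ≈ 67.8.

67.8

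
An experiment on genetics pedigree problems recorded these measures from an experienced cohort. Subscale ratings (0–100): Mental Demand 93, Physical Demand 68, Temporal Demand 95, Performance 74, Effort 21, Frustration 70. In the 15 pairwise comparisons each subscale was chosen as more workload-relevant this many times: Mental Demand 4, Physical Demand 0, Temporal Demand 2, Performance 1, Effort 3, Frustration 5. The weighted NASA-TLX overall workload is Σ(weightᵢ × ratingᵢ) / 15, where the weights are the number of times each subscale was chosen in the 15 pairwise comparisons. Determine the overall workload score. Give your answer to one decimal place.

69.9

The tallies are the weights (they sum to 15).
Weighted sum = 4·93 + 0·68 + 2·95 + 1·74 + 3·21 + 5·70
            = 372 + 0 + 190 + 74 + 63 + 350 = 1049.
Overall workload = 1049 / 15 = 69.9333 ≈ 69.9.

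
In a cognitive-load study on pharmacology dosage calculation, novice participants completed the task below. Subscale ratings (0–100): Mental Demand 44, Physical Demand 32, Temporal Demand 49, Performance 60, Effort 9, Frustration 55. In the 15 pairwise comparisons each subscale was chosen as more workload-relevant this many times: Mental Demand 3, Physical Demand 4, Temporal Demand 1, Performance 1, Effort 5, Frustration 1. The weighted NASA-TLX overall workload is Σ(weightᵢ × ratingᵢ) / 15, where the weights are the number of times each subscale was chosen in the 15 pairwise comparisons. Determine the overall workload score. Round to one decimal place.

31.3

The tallies are the weights (they sum to 15).
Weighted sum = 3·44 + 4·32 + 1·49 + 1·60 + 5·9 + 1·55
            = 132 + 128 + 49 + 60 + 45 + 55 = 469.
Overall workload = 469 / 15 = 31.2667 ≈ 31.3.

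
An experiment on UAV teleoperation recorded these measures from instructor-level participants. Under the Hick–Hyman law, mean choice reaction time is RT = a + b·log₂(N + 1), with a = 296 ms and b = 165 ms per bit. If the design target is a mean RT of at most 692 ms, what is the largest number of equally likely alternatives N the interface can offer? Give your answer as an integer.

4

Set 296 + 165·log₂(N + 1) ≤ 692.
log₂(N + 1) ≤ (692 − 296) / 165 = 2.4000.
N + 1 ≤ 2^2.4000 = 5.2780.
N ≤ 4.2780, so the largest integer N is 4.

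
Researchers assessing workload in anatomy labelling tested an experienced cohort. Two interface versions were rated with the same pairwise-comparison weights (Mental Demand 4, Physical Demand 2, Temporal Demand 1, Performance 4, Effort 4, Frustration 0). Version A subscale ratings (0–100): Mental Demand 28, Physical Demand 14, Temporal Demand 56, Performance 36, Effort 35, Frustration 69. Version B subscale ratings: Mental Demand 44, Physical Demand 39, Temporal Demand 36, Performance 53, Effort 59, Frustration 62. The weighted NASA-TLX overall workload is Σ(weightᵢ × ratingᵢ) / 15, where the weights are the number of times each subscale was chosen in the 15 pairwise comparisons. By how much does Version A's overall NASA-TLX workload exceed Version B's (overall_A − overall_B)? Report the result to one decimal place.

Version A weighted sum = 4·28 + 2·14 + 1·56 + 4·36 + 4·35 + 0·69 = 112 + 28 + 56 + 144 + 140 + 0 = 480; overall_A = 480/15 = 32.0000.
Version B weighted sum = 4·44 + 2·39 + 1·36 + 4·53 + 4·59 + 0·62 = 176 + 78 + 36 + 212 + 236 + 0 = 738; overall_B = 738/15 = 49.2000.
Difference = 32.0000 − 49.2000 = -17.2000 ≈ -17.2.

-17.2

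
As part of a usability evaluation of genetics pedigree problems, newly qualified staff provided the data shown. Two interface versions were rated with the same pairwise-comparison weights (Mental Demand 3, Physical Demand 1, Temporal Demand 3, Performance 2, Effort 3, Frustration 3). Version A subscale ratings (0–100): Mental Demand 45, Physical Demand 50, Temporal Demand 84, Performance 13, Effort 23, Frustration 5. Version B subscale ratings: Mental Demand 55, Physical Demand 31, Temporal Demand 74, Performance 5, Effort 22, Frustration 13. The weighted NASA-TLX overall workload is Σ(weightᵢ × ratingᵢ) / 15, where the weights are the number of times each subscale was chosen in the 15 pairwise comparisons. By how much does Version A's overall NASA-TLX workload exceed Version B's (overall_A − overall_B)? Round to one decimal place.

Version A weighted sum = 3·45 + 1·50 + 3·84 + 2·13 + 3·23 + 3·5 = 135 + 50 + 252 + 26 + 69 + 15 = 547; overall_A = 547/15 = 36.4667.
Version B weighted sum = 3·55 + 1·31 + 3·74 + 2·5 + 3·22 + 3·13 = 165 + 31 + 222 + 10 + 66 + 39 = 533; overall_B = 533/15 = 35.5333.
Difference = 36.4667 − 35.5333 = 0.9334 ≈ 0.9.

0.9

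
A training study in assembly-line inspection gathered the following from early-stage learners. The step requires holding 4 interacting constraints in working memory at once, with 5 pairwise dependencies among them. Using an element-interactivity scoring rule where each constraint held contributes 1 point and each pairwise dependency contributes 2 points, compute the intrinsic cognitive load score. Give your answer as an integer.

Element contribution: 4 × 1 = 4.
Interaction contribution: 5 × 2 = 10.
Intrinsic load = 4 + 10 = 14.

14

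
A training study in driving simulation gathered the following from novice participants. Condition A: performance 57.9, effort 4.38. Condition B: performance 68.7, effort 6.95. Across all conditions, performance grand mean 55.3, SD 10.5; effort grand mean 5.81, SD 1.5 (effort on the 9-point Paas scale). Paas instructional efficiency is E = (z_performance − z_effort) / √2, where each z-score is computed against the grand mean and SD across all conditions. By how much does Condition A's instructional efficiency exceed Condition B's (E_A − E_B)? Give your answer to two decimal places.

Condition A: z_P = (57.9 − 55.3)/10.5 = 0.2476; z_E = (4.38 − 5.81)/1.5 = -0.9533; E_A = (0.2476 − (-0.9533))/√2 = 0.8492.
Condition B: z_P = (68.7 − 55.3)/10.5 = 1.2762; z_E = (6.95 − 5.81)/1.5 = 0.7600; E_B = (1.2762 − 0.7600)/√2 = 0.3650.
E_A − E_B = 0.8492 − 0.3650 = 0.4842 ≈ 0.48.

0.48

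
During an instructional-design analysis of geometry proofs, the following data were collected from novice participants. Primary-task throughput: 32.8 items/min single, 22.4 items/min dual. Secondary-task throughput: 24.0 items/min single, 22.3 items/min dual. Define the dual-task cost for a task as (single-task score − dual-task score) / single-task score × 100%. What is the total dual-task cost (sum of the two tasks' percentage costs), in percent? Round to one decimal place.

Primary cost = (32.8 − 22.4) / 32.8 × 100% = 31.7073%.
Secondary cost = (24.0 − 22.3) / 24.0 × 100% = 7.0833%.
Total = 31.7073% + 7.0833% = 38.7906% ≈ 38.8%.

38.8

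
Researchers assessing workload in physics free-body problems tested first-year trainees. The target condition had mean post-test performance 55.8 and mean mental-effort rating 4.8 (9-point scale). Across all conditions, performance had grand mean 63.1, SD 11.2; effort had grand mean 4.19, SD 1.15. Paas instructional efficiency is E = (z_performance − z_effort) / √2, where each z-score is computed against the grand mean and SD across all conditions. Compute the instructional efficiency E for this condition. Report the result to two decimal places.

z_performance = (55.8 − 63.1) / 11.2 = -7.3000 / 11.2 = -0.6518.
z_effort = (4.8 − 4.19) / 1.15 = 0.6100 / 1.15 = 0.5304.
z_P − z_E = -0.6518 − 0.5304 = -1.1822.
E = -1.1822 / √2 = -1.1822 / 1.41421 = -0.8359 ≈ -0.84.

-0.84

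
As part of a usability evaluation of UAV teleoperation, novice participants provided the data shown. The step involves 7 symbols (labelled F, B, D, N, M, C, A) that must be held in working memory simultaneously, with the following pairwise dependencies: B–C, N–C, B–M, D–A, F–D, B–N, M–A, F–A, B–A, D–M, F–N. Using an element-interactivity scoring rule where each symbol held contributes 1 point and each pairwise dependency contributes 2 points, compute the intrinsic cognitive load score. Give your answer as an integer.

29

Count of symbols held simultaneously: 7.
Count of pairwise dependencies listed: 11.
Element contribution: 7 × 1 = 7.
Interaction contribution: 11 × 2 = 22.
Intrinsic load = 7 + 22 = 29.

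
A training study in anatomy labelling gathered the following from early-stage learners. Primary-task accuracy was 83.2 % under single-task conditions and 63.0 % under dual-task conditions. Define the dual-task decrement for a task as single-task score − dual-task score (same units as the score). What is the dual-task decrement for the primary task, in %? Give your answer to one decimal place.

Decrement = 83.2 − 63.0 = 20.2000 % ≈ 20.2 %.

20.2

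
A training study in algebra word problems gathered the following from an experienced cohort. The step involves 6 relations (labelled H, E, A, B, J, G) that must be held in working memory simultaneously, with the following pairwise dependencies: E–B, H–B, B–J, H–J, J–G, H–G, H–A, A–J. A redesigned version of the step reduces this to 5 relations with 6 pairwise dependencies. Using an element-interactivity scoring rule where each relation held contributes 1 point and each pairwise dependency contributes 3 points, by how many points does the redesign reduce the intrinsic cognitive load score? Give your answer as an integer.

Original: 6 × 1 + 8 × 3 = 6 + 24 = 30.
Redesigned: 5 × 1 + 6 × 3 = 5 + 18 = 23.
Reduction = 30 − 23 = 7.

7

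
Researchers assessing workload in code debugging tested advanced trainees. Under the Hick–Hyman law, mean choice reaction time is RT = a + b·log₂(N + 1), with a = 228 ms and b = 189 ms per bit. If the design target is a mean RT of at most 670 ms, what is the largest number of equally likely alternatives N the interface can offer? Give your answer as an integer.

Set 228 + 189·log₂(N + 1) ≤ 670.
log₂(N + 1) ≤ (670 − 228) / 189 = 2.3386.
N + 1 ≤ 2^2.3386 = 5.0581.
N ≤ 4.0581, so the largest integer N is 4.

4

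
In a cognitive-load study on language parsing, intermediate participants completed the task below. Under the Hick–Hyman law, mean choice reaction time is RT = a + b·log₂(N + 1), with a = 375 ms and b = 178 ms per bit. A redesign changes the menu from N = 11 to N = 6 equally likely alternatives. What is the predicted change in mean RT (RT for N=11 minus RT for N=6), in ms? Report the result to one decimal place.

RT(11) = 375 + 178·log₂(12) = 375 + 178·3.5850 = 1013.1300 ms.
RT(6) = 375 + 178·log₂(7) = 375 + 178·2.8074 = 874.7172 ms.
Difference = 1013.1300 − 874.7172 = 138.4128 ≈ 138.4 ms.

138.4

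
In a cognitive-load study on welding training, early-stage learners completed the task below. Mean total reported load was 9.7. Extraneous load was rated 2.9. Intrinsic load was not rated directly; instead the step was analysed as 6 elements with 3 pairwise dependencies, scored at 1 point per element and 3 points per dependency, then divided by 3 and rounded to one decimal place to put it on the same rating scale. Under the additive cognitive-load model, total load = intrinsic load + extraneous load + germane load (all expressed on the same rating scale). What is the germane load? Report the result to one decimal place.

1.8

Intrinsic (element-interactivity): (6 × 1 + 3 × 3) / 3 = 15 / 3 = 5.0000 → 5.0.
germane load = total − intrinsic − extraneous
             = 9.7 − 5.0 − 2.9 = 1.8.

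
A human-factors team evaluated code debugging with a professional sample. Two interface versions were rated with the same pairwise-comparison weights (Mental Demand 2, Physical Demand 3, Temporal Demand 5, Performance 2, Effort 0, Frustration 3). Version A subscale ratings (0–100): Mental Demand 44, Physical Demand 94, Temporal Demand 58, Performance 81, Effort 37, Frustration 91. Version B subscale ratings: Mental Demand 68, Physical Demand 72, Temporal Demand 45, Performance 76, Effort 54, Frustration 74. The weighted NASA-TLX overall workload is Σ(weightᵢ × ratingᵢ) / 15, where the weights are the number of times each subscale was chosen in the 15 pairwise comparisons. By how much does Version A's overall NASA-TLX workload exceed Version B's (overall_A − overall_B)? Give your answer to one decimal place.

Version A weighted sum = 2·44 + 3·94 + 5·58 + 2·81 + 0·37 + 3·91 = 88 + 282 + 290 + 162 + 0 + 273 = 1095; overall_A = 1095/15 = 73.0000.
Version B weighted sum = 2·68 + 3·72 + 5·45 + 2·76 + 0·54 + 3·74 = 136 + 216 + 225 + 152 + 0 + 222 = 951; overall_B = 951/15 = 63.4000.
Difference = 73.0000 − 63.4000 = 9.6000 ≈ 9.6.

9.6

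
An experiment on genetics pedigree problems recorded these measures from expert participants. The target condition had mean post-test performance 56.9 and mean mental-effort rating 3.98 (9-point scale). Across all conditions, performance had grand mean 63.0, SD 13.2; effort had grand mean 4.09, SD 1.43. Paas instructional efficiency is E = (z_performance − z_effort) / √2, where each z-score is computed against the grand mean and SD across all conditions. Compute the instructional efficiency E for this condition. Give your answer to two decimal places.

z_performance = (56.9 − 63.0) / 13.2 = -6.1000 / 13.2 = -0.4621.
z_effort = (3.98 − 4.09) / 1.43 = -0.1100 / 1.43 = -0.0769.
z_P − z_E = -0.4621 − (-0.0769) = -0.3852.
E = -0.3852 / √2 = -0.3852 / 1.41421 = -0.2724 ≈ -0.27.

-0.27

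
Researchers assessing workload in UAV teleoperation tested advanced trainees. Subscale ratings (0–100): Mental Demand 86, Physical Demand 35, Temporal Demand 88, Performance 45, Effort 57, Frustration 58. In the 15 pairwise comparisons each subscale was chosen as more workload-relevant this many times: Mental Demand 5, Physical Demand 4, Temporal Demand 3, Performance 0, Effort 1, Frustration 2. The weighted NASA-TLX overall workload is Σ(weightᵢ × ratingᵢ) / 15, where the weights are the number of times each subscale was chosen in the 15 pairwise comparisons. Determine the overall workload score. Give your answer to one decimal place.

67.1

The tallies are the weights (they sum to 15).
Weighted sum = 5·86 + 4·35 + 3·88 + 0·45 + 1·57 + 2·58
            = 430 + 140 + 264 + 0 + 57 + 116 = 1007.
Overall workload = 1007 / 15 = 67.1333 ≈ 67.1.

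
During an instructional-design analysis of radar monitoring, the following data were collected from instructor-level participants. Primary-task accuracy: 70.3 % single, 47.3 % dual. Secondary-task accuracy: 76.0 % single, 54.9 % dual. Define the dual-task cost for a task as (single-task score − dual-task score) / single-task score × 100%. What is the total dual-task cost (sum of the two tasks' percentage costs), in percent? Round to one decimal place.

60.5

Primary cost = (70.3 − 47.3) / 70.3 × 100% = 32.7169%.
Secondary cost = (76.0 − 54.9) / 76.0 × 100% = 27.7632%.
Total = 32.7169% + 27.7632% = 60.4801% ≈ 60.5%.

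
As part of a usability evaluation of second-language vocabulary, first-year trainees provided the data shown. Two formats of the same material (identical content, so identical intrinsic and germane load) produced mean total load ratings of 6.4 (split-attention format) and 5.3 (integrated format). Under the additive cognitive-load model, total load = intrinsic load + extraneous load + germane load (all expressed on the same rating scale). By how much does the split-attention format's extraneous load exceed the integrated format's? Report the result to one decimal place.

Intrinsic and germane load are equal across formats, so the difference in total load equals the difference in extraneous load.
Extraneous-load difference = 6.4 − 5.3 = 1.1.

1.1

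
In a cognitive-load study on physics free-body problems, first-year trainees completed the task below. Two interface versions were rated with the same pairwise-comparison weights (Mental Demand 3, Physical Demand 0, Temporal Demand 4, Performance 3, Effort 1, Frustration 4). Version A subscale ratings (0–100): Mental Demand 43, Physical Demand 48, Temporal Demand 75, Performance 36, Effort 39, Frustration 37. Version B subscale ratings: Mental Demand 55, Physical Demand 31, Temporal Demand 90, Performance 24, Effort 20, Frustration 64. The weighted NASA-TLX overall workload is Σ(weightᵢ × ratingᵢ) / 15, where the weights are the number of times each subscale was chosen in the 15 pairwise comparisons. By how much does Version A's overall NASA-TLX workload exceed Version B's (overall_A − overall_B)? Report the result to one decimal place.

Version A weighted sum = 3·43 + 0·48 + 4·75 + 3·36 + 1·39 + 4·37 = 129 + 0 + 300 + 108 + 39 + 148 = 724; overall_A = 724/15 = 48.2667.
Version B weighted sum = 3·55 + 0·31 + 4·90 + 3·24 + 1·20 + 4·64 = 165 + 0 + 360 + 72 + 20 + 256 = 873; overall_B = 873/15 = 58.2000.
Difference = 48.2667 − 58.2000 = -9.9333 ≈ -9.9.

-9.9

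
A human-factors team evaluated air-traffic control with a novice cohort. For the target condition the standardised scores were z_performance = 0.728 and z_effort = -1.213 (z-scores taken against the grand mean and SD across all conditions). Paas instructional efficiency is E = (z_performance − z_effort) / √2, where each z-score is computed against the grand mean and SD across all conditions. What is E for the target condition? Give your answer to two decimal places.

z_P − z_E = 0.728 − (-1.213) = 1.9410.
E = 1.9410 / √2 = 1.9410 / 1.41421 = 1.3725 ≈ 1.37.

1.37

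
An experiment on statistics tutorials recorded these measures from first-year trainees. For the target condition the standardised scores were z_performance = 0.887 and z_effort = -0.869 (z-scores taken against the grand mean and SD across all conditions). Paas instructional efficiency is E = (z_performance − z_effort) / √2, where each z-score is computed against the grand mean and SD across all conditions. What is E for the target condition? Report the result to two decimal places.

z_P − z_E = 0.887 − (-0.869) = 1.7560.
E = 1.7560 / √2 = 1.7560 / 1.41421 = 1.2417 ≈ 1.24.

1.24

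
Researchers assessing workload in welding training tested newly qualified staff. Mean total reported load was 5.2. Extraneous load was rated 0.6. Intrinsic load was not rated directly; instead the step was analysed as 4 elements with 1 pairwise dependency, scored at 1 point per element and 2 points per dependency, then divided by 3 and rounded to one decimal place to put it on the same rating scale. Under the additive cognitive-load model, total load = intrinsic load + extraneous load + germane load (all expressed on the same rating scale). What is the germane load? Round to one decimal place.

Intrinsic (element-interactivity): (4 × 1 + 1 × 2) / 3 = 6 / 3 = 2.0000 → 2.0.
germane load = total − intrinsic − extraneous
             = 5.2 − 2.0 − 0.6 = 2.6.

2.6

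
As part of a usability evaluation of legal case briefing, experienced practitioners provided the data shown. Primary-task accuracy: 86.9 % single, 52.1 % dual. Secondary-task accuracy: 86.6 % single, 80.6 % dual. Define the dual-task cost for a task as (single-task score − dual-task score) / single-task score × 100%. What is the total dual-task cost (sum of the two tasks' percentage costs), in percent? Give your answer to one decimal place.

Primary cost = (86.9 − 52.1) / 86.9 × 100% = 40.0460%.
Secondary cost = (86.6 − 80.6) / 86.6 × 100% = 6.9284%.
Total = 40.0460% + 6.9284% = 46.9744% ≈ 47.0%.

47.0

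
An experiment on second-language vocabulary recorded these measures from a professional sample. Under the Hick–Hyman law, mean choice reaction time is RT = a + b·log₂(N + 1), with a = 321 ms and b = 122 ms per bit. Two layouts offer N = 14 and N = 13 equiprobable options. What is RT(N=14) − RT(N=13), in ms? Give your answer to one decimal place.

RT(14) = 321 + 122·log₂(15) = 321 + 122·3.9069 = 797.6418 ms.
RT(13) = 321 + 122·log₂(14) = 321 + 122·3.8074 = 785.5028 ms.
Difference = 797.6418 − 785.5028 = 12.1390 ≈ 12.1 ms.

12.1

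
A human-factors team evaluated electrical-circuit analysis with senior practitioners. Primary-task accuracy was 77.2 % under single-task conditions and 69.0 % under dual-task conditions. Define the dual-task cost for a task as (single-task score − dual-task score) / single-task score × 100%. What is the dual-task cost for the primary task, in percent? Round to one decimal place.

10.6

Cost = (77.2 − 69.0) / 77.2 × 100%
     = 8.2000 / 77.2 × 100% = 10.6218%.
≈ 10.6%.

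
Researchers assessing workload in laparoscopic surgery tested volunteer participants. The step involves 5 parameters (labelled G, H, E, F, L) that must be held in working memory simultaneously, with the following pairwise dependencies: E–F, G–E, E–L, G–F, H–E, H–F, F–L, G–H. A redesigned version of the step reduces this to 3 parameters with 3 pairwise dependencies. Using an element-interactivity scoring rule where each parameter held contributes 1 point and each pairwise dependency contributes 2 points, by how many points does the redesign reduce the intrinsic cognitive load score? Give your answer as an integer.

12

Original: 5 × 1 + 8 × 2 = 5 + 16 = 21.
Redesigned: 3 × 1 + 3 × 2 = 3 + 6 = 9.
Reduction = 21 − 9 = 12.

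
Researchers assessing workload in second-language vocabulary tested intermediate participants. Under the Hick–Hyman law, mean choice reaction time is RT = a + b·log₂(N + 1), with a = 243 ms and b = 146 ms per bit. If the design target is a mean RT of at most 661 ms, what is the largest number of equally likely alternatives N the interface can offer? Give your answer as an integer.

6

Set 243 + 146·log₂(N + 1) ≤ 661.
log₂(N + 1) ≤ (661 − 243) / 146 = 2.8630.
N + 1 ≤ 2^2.8630 = 7.2753.
N ≤ 6.2753, so the largest integer N is 6.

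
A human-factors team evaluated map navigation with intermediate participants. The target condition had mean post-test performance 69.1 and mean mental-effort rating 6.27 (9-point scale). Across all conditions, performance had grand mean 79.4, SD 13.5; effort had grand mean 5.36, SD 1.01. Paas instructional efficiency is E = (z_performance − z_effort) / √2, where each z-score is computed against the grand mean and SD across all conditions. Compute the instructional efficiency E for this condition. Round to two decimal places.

z_performance = (69.1 − 79.4) / 13.5 = -10.3000 / 13.5 = -0.7630.
z_effort = (6.27 − 5.36) / 1.01 = 0.9100 / 1.01 = 0.9010.
z_P − z_E = -0.7630 − 0.9010 = -1.6640.
E = -1.6640 / √2 = -1.6640 / 1.41421 = -1.1766 ≈ -1.18.

-1.18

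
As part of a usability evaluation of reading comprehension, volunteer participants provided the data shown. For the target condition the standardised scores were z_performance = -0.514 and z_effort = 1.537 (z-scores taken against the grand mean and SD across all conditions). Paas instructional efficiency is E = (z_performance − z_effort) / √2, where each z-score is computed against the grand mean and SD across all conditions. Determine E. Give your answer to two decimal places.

-1.45

z_P − z_E = -0.514 − 1.537 = -2.0510.
E = -2.0510 / √2 = -2.0510 / 1.41421 = -1.4503 ≈ -1.45.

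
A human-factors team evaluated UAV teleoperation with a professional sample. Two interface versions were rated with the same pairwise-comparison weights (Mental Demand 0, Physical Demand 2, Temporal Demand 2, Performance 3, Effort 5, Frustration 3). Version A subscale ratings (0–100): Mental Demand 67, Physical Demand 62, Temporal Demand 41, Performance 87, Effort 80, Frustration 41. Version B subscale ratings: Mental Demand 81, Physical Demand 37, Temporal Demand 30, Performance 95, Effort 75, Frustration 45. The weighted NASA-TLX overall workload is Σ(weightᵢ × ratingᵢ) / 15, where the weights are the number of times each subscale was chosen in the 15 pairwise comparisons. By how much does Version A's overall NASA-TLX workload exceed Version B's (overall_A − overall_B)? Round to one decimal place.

4.1

Version A weighted sum = 0·67 + 2·62 + 2·41 + 3·87 + 5·80 + 3·41 = 0 + 124 + 82 + 261 + 400 + 123 = 990; overall_A = 990/15 = 66.0000.
Version B weighted sum = 0·81 + 2·37 + 2·30 + 3·95 + 5·75 + 3·45 = 0 + 74 + 60 + 285 + 375 + 135 = 929; overall_B = 929/15 = 61.9333.
Difference = 66.0000 − 61.9333 = 4.0667 ≈ 4.1.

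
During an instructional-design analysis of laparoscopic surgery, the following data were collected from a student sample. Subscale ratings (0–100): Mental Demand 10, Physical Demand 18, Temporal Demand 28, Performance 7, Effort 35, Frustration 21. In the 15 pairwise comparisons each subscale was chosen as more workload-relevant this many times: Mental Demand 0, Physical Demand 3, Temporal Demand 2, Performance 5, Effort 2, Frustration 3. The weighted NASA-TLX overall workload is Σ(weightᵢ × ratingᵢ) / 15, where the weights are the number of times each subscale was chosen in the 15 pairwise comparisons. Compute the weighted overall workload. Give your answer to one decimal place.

The tallies are the weights (they sum to 15).
Weighted sum = 0·10 + 3·18 + 2·28 + 5·7 + 2·35 + 3·21
            = 0 + 54 + 56 + 35 + 70 + 63 = 278.
Overall workload = 278 / 15 = 18.5333 ≈ 18.5.

18.5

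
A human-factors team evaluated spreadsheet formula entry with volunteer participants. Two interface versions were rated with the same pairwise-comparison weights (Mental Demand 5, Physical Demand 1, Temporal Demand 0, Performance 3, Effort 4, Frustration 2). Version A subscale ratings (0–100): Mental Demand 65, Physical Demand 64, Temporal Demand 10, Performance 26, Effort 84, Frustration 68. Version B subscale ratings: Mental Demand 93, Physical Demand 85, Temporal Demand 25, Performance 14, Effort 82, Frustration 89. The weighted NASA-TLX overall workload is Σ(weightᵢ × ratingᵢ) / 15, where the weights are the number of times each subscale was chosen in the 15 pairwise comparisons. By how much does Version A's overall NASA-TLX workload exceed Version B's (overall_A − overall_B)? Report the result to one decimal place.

-10.6

Version A weighted sum = 5·65 + 1·64 + 0·10 + 3·26 + 4·84 + 2·68 = 325 + 64 + 0 + 78 + 336 + 136 = 939; overall_A = 939/15 = 62.6000.
Version B weighted sum = 5·93 + 1·85 + 0·25 + 3·14 + 4·82 + 2·89 = 465 + 85 + 0 + 42 + 328 + 178 = 1098; overall_B = 1098/15 = 73.2000.
Difference = 62.6000 − 73.2000 = -10.6000 ≈ -10.6.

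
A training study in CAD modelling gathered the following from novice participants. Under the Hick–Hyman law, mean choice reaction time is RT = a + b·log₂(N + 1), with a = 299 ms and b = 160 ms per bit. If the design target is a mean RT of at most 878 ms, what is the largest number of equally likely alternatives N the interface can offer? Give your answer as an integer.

11

Set 299 + 160·log₂(N + 1) ≤ 878.
log₂(N + 1) ≤ (878 − 299) / 160 = 3.6187.
N + 1 ≤ 2^3.6187 = 12.2839.
N ≤ 11.2839, so the largest integer N is 11.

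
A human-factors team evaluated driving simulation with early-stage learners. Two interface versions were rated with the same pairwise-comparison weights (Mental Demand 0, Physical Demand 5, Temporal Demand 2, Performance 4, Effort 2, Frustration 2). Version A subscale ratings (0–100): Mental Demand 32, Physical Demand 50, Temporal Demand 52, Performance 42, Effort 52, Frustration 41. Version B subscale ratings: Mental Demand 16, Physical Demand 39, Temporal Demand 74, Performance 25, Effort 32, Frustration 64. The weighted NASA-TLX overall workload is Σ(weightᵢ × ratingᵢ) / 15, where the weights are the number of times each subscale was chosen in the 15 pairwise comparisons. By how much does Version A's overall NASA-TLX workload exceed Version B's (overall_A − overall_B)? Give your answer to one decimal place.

4.9

Version A weighted sum = 0·32 + 5·50 + 2·52 + 4·42 + 2·52 + 2·41 = 0 + 250 + 104 + 168 + 104 + 82 = 708; overall_A = 708/15 = 47.2000.
Version B weighted sum = 0·16 + 5·39 + 2·74 + 4·25 + 2·32 + 2·64 = 0 + 195 + 148 + 100 + 64 + 128 = 635; overall_B = 635/15 = 42.3333.
Difference = 47.2000 − 42.3333 = 4.8667 ≈ 4.9.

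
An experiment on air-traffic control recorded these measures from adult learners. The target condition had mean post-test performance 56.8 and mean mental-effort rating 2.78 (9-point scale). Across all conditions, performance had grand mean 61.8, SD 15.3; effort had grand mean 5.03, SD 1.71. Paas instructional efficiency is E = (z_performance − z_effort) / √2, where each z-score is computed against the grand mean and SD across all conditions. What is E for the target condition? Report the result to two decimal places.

z_performance = (56.8 − 61.8) / 15.3 = -5.0000 / 15.3 = -0.3268.
z_effort = (2.78 − 5.03) / 1.71 = -2.2500 / 1.71 = -1.3158.
z_P − z_E = -0.3268 − (-1.3158) = 0.9890.
E = 0.9890 / √2 = 0.9890 / 1.41421 = 0.6993 ≈ 0.70.

0.70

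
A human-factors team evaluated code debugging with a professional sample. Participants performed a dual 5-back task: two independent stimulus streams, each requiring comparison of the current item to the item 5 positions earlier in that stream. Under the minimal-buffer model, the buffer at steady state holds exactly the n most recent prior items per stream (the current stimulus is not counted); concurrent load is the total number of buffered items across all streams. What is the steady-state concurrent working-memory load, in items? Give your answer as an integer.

Each stream's buffer holds its 5 most recent prior items.
Two independent streams: 2 × 5 = 10 buffered items at steady state.

10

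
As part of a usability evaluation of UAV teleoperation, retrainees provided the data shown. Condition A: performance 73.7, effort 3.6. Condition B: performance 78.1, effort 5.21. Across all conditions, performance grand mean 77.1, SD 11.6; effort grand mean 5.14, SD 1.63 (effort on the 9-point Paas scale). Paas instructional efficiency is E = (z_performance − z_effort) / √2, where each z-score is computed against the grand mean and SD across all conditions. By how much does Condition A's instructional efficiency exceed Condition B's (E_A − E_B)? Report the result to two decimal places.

0.43

Condition A: z_P = (73.7 − 77.1)/11.6 = -0.2931; z_E = (3.6 − 5.14)/1.63 = -0.9448; E_A = (-0.2931 − (-0.9448))/√2 = 0.4608.
Condition B: z_P = (78.1 − 77.1)/11.6 = 0.0862; z_E = (5.21 − 5.14)/1.63 = 0.0429; E_B = (0.0862 − 0.0429)/√2 = 0.0306.
E_A − E_B = 0.4608 − 0.0306 = 0.4302 ≈ 0.43.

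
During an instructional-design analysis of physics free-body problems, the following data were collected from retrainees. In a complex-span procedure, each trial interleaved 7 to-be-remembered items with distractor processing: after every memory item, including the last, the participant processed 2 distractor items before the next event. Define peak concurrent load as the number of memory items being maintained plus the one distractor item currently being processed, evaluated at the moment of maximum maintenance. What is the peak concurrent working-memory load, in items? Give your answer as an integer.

Maintenance is greatest during the distractor(s) after memory item 7: all 7 memory items are being held.
One distractor item is concurrently being processed.
Peak concurrent load = 7 + 1 = 8 items.

8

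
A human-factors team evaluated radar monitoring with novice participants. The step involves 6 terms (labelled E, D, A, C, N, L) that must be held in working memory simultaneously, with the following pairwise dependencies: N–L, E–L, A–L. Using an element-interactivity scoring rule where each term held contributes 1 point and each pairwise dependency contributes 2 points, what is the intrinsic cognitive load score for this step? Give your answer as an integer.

Count of terms held simultaneously: 6.
Count of pairwise dependencies listed: 3.
Element contribution: 6 × 1 = 6.
Interaction contribution: 3 × 2 = 6.
Intrinsic load = 6 + 6 = 12.

12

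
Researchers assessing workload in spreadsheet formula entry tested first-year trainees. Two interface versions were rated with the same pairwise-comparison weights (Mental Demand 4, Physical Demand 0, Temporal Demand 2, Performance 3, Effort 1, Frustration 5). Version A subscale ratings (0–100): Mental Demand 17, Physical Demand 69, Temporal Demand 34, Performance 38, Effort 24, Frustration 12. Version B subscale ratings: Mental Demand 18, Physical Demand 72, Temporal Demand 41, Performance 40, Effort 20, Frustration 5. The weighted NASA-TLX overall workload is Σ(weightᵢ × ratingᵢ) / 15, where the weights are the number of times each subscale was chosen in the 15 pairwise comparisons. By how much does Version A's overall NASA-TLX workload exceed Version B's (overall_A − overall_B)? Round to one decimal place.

Version A weighted sum = 4·17 + 0·69 + 2·34 + 3·38 + 1·24 + 5·12 = 68 + 0 + 68 + 114 + 24 + 60 = 334; overall_A = 334/15 = 22.2667.
Version B weighted sum = 4·18 + 0·72 + 2·41 + 3·40 + 1·20 + 5·5 = 72 + 0 + 82 + 120 + 20 + 25 = 319; overall_B = 319/15 = 21.2667.
Difference = 22.2667 − 21.2667 = 1.0000 ≈ 1.0.

1.0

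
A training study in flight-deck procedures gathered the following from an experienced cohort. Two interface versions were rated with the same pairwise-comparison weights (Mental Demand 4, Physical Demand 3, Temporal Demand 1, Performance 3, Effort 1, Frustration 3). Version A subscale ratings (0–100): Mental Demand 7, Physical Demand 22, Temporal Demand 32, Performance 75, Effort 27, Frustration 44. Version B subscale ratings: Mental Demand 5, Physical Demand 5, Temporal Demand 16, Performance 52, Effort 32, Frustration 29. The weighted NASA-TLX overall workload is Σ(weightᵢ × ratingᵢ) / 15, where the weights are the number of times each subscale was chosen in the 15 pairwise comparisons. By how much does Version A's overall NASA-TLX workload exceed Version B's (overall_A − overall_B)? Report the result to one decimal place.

Version A weighted sum = 4·7 + 3·22 + 1·32 + 3·75 + 1·27 + 3·44 = 28 + 66 + 32 + 225 + 27 + 132 = 510; overall_A = 510/15 = 34.0000.
Version B weighted sum = 4·5 + 3·5 + 1·16 + 3·52 + 1·32 + 3·29 = 20 + 15 + 16 + 156 + 32 + 87 = 326; overall_B = 326/15 = 21.7333.
Difference = 34.0000 − 21.7333 = 12.2667 ≈ 12.3.

12.3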